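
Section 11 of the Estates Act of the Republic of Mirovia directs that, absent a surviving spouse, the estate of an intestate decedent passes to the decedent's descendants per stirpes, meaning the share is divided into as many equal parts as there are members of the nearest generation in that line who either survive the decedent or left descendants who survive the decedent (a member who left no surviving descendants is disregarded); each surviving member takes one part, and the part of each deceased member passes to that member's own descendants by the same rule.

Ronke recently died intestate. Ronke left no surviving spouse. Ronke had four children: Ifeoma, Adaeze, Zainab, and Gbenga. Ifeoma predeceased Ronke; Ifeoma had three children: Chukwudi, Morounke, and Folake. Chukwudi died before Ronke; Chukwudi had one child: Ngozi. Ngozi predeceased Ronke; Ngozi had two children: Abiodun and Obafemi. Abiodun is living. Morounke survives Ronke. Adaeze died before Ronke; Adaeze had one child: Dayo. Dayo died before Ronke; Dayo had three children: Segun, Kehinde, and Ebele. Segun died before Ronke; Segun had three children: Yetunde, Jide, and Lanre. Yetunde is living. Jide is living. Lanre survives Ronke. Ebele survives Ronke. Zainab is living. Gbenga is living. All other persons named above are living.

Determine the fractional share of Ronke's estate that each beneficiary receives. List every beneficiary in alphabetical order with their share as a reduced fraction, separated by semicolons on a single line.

Abiodun 1/24; Ebele 1/12; Folake 1/12; Gbenga 1/4; Jide 1/36; Kehinde 1/12; Lanre 1/36; Morounke 1/12; Obafemi 1/24; Yetunde 1/36; Zainab 1/4

There is no surviving spouse, so the entire estate passes to Ronke's descendants per stirpes.
The estate is divided into 4 equal shares of 1/4 among Ifeoma, Adaeze, Zainab, Gbenga.
Ifeoma predeceased; the 1/4 allotted to Ifeoma's branch passes to Ifeoma's issue by representation.
The 1/4 is divided into 3 equal shares of 1/12 among Chukwudi, Morounke, Folake.
Chukwudi predeceased; the 1/12 allotted to Chukwudi's branch passes to Chukwudi's issue by representation.
Ngozi's line is the sole branch at this level, so the full 1/12 passes to Ngozi's issue by representation.
The 1/12 is divided into 2 equal shares of 1/24 among Abiodun, Obafemi.
Abiodun is living and takes 1/24.
Obafemi is living and takes 1/24.
Morounke is living and takes 1/12.
Folake is living and takes 1/12.
Adaeze predeceased; the 1/4 allotted to Adaeze's branch passes to Adaeze's issue by representation.
Dayo's line is the sole branch at this level, so the full 1/4 passes to Dayo's issue by representation.
The 1/4 is divided into 3 equal shares of 1/12 among Segun, Kehinde, Ebele.
Segun predeceased; the 1/12 allotted to Segun's branch passes to Segun's issue by representation.
The 1/12 is divided into 3 equal shares of 1/36 among Yetunde, Jide, Lanre.
Yetunde is living and takes 1/36.
Jide is living and takes 1/36.
Lanre is living and takes 1/36.
Kehinde is living and takes 1/12.
Ebele is living and takes 1/12.
Zainab is living and takes 1/4.
Gbenga is living and takes 1/4.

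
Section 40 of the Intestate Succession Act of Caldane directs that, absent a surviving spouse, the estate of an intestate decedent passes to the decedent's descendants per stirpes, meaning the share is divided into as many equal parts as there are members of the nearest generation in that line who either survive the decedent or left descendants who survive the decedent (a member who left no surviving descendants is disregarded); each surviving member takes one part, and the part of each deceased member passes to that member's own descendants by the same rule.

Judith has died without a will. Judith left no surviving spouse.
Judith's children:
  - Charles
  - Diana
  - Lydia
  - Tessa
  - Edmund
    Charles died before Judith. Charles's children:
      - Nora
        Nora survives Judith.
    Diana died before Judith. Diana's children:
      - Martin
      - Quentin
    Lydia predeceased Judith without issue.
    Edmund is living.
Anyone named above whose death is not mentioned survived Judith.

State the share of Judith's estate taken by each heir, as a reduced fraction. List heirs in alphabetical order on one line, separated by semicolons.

There is no surviving spouse, so the entire estate passes to Judith's descendants per stirpes.
Lydia left no surviving issue, so that branch lapses and is disregarded.
The estate is divided into 4 equal shares of 1/4 among Charles, Diana, Tessa, Edmund.
Charles predeceased; the 1/4 allotted to Charles's branch passes to Charles's issue by representation.
Nora is the sole taker at this level and receives the full 1/4.
Diana predeceased; the 1/4 allotted to Diana's branch passes to Diana's issue by representation.
The 1/4 is divided into 2 equal shares of 1/8 among Martin, Quentin.
Martin is living and takes 1/8.
Quentin is living and takes 1/8.
Tessa is living and takes 1/4.
Edmund is living and takes 1/4.

Edmund 1/4; Martin 1/8; Nora 1/4; Quentin 1/8; Tessa 1/4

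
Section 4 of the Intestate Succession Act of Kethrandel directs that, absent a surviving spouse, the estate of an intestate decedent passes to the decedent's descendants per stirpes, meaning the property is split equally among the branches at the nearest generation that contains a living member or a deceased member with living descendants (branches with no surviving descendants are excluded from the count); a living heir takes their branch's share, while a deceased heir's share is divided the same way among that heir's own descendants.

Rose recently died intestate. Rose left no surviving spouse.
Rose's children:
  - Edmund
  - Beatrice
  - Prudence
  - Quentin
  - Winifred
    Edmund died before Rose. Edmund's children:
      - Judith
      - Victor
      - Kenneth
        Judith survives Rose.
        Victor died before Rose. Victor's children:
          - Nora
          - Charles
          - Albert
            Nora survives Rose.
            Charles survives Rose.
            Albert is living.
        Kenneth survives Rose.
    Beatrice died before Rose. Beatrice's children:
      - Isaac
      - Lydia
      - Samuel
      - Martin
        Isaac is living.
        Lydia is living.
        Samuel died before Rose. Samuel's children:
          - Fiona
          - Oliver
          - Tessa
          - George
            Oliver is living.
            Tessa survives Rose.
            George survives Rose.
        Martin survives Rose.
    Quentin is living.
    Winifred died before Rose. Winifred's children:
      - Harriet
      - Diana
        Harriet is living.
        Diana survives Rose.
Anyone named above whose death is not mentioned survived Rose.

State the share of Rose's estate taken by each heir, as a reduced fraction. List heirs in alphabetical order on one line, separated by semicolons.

Albert 1/45; Charles 1/45; Diana 1/10; Fiona 1/80; George 1/80; Harriet 1/10; Isaac 1/20; Judith 1/15; Kenneth 1/15; Lydia 1/20; Martin 1/20; Nora 1/45; Oliver 1/80; Prudence 1/5; Quentin 1/5; Tessa 1/80

There is no surviving spouse, so the entire estate passes to Rose's descendants per stirpes.
The estate is divided into 5 equal shares of 1/5 among Edmund, Beatrice, Prudence, Quentin, Winifred.
Edmund predeceased; the 1/5 allotted to Edmund's branch passes to Edmund's issue by representation.
The 1/5 is divided into 3 equal shares of 1/15 among Judith, Victor, Kenneth.
Judith is living and takes 1/15.
Victor predeceased; the 1/15 allotted to Victor's branch passes to Victor's issue by representation.
The 1/15 is divided into 3 equal shares of 1/45 among Nora, Charles, Albert.
Nora is living and takes 1/45.
Charles is living and takes 1/45.
Albert is living and takes 1/45.
Kenneth is living and takes 1/15.
Beatrice predeceased; the 1/5 allotted to Beatrice's branch passes to Beatrice's issue by representation.
The 1/5 is divided into 4 equal shares of 1/20 among Isaac, Lydia, Samuel, Martin.
Isaac is living and takes 1/20.
Lydia is living and takes 1/20.
Samuel predeceased; the 1/20 allotted to Samuel's branch passes to Samuel's issue by representation.
The 1/20 is divided into 4 equal shares of 1/80 among Fiona, Oliver, Tessa, George.
Fiona is living and takes 1/80.
Oliver is living and takes 1/80.
Tessa is living and takes 1/80.
George is living and takes 1/80.
Martin is living and takes 1/20.
Prudence is living and takes 1/5.
Quentin is living and takes 1/5.
Winifred predeceased; the 1/5 allotted to Winifred's branch passes to Winifred's issue by representation.
The 1/5 is divided into 2 equal shares of 1/10 among Harriet, Diana.
Harriet is living and takes 1/10.
Diana is living and takes 1/10.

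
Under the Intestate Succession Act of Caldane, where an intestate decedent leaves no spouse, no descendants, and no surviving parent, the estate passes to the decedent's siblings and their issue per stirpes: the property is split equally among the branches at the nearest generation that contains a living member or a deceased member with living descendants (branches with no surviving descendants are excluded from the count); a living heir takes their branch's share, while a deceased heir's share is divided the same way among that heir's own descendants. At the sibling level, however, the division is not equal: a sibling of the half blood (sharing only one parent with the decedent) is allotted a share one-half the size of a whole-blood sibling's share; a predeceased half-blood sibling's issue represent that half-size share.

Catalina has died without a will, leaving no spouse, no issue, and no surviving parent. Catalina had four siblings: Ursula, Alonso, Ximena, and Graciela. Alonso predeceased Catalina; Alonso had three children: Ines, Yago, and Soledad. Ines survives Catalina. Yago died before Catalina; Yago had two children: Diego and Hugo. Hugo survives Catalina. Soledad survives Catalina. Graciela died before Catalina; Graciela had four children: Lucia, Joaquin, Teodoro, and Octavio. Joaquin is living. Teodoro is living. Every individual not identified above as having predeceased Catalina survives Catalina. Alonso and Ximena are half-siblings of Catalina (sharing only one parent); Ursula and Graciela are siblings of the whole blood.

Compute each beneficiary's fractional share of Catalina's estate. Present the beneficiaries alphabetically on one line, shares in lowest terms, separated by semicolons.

No spouse, descendants, or parent survives, so the estate passes to Catalina's siblings per stirpes.
Half-blood siblings count for one-half the weight of whole-blood siblings at the initial division.
Dividing 1 in proportion to weights (total weight 3): Ursula (weight 1) → 1/3; Alonso (weight 1/2) → 1/6; Ximena (weight 1/2) → 1/6; Graciela (weight 1) → 1/3.
Ursula is living and takes 1/3.
Alonso predeceased; the 1/6 allotted to Alonso's branch passes to Alonso's issue by representation.
The 1/6 is divided into 3 equal shares of 1/18 among Ines, Yago, Soledad.
Ines is living and takes 1/18.
Yago predeceased; the 1/18 allotted to Yago's branch passes to Yago's issue by representation.
The 1/18 is divided into 2 equal shares of 1/36 among Diego, Hugo.
Diego is living and takes 1/36.
Hugo is living and takes 1/36.
Soledad is living and takes 1/18.
Ximena is living and takes 1/6.
Graciela predeceased; the 1/3 allotted to Graciela's branch passes to Graciela's issue by representation.
The 1/3 is divided into 4 equal shares of 1/12 among Lucia, Joaquin, Teodoro, Octavio.
Lucia is living and takes 1/12.
Joaquin is living and takes 1/12.
Teodoro is living and takes 1/12.
Octavio is living and takes 1/12.

Diego 1/36; Hugo 1/36; Ines 1/18; Joaquin 1/12; Lucia 1/12; Octavio 1/12; Soledad 1/18; Teodoro 1/12; Ursula 1/3; Ximena 1/6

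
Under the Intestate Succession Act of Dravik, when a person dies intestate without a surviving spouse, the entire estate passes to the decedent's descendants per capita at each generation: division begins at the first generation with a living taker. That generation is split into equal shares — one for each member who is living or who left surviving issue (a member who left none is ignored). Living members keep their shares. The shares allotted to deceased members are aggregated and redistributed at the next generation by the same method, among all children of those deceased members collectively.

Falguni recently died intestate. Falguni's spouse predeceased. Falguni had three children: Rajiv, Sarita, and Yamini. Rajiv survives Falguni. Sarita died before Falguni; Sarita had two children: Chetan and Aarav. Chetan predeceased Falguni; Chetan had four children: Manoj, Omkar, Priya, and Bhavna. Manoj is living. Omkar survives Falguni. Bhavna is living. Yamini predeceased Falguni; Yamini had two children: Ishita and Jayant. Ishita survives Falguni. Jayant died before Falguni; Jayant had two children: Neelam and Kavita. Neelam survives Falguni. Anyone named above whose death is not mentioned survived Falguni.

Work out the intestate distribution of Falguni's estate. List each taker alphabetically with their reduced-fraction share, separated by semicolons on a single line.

Aarav 1/6; Bhavna 1/18; Ishita 1/6; Kavita 1/18; Manoj 1/18; Neelam 1/18; Omkar 1/18; Priya 1/18; Rajiv 1/3

There is no surviving spouse, so the entire estate passes to Falguni's descendants per capita at each generation.
At generation 1 (Rajiv, Sarita, Yamini) there are 3 shares of (1)/3 = 1/3 each.
Living: Rajiv — each takes 1/3.
Deceased: Sarita and Yamini. Their combined 2/3 is pooled and carried to generation 2.
At generation 2 (Chetan, Aarav, Ishita, Jayant) there are 4 shares of (2/3)/4 = 1/6 each.
Living: Aarav and Ishita — each takes 1/6.
Deceased: Chetan and Jayant. Their combined 1/3 is pooled and carried to generation 3.
At generation 3 (Manoj, Omkar, Priya, Bhavna, Neelam, Kavita) there are 6 shares of (1/3)/6 = 1/18 each.
Living: Manoj, Omkar, Priya, Bhavna, Neelam, and Kavita — each takes 1/18.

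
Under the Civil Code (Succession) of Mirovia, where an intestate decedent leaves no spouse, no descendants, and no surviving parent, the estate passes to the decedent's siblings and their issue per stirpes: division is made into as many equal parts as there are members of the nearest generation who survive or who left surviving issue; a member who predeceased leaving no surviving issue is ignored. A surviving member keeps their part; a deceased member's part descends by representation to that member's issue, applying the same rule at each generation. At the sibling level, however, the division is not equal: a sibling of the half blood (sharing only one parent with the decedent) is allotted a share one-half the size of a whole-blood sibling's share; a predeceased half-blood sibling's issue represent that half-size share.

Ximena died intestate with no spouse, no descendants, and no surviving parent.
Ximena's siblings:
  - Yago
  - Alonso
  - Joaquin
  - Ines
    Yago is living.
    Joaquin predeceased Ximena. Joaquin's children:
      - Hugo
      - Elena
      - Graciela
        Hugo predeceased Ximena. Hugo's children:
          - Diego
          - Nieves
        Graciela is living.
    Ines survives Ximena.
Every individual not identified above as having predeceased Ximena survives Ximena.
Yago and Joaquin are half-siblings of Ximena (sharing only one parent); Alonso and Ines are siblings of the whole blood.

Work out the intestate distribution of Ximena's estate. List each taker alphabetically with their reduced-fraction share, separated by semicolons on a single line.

No spouse, descendants, or parent survives, so the estate passes to Ximena's siblings per stirpes.
Half-blood siblings count for one-half the weight of whole-blood siblings at the initial division.
Dividing 1 in proportion to weights (total weight 3): Yago (weight 1/2) → 1/6; Alonso (weight 1) → 1/3; Joaquin (weight 1/2) → 1/6; Ines (weight 1) → 1/3.
Yago is living and takes 1/6.
Alonso is living and takes 1/3.
Joaquin predeceased; the 1/6 allotted to Joaquin's branch passes to Joaquin's issue by representation.
The 1/6 is divided into 3 equal shares of 1/18 among Hugo, Elena, Graciela.
Hugo predeceased; the 1/18 allotted to Hugo's branch passes to Hugo's issue by representation.
The 1/18 is divided into 2 equal shares of 1/36 among Diego, Nieves.
Diego is living and takes 1/36.
Nieves is living and takes 1/36.
Elena is living and takes 1/18.
Graciela is living and takes 1/18.
Ines is living and takes 1/3.

Alonso 1/3; Diego 1/36; Elena 1/18; Graciela 1/18; Ines 1/3; Nieves 1/36; Yago 1/6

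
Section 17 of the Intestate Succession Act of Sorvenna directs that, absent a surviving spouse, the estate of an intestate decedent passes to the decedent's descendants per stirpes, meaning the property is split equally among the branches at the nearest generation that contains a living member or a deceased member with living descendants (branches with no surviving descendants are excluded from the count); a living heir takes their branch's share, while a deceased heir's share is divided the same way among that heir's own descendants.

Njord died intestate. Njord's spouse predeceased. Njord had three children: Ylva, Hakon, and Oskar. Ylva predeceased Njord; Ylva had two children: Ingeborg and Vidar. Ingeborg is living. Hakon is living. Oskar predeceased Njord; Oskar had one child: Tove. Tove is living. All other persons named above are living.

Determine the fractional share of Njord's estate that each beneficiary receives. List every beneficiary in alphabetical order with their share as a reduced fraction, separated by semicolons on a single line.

There is no surviving spouse, so the entire estate passes to Njord's descendants per stirpes.
The estate is divided into 3 equal shares of 1/3 among Ylva, Hakon, Oskar.
Ylva predeceased; the 1/3 allotted to Ylva's branch passes to Ylva's issue by representation.
The 1/3 is divided into 2 equal shares of 1/6 among Ingeborg, Vidar.
Ingeborg is living and takes 1/6.
Vidar is living and takes 1/6.
Hakon is living and takes 1/3.
Oskar predeceased; the 1/3 allotted to Oskar's branch passes to Oskar's issue by representation.
Tove is the sole taker at this level and receives the full 1/3.

Hakon 1/3; Ingeborg 1/6; Tove 1/3; Vidar 1/6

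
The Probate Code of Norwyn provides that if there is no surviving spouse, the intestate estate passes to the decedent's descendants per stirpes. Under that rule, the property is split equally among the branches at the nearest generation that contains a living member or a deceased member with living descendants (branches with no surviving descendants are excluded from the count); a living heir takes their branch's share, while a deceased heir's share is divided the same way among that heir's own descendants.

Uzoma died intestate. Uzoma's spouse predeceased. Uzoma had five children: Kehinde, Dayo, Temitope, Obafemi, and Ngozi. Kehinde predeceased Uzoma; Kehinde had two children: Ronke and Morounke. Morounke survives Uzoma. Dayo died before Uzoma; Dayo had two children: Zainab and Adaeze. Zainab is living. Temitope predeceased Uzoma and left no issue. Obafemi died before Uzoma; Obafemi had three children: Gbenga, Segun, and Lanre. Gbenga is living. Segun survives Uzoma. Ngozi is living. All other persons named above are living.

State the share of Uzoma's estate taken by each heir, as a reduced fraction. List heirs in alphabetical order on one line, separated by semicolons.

There is no surviving spouse, so the entire estate passes to Uzoma's descendants per stirpes.
Temitope left no surviving issue, so that branch lapses and is disregarded.
The estate is divided into 4 equal shares of 1/4 among Kehinde, Dayo, Obafemi, Ngozi.
Kehinde predeceased; the 1/4 allotted to Kehinde's branch passes to Kehinde's issue by representation.
The 1/4 is divided into 2 equal shares of 1/8 among Ronke, Morounke.
Ronke is living and takes 1/8.
Morounke is living and takes 1/8.
Dayo predeceased; the 1/4 allotted to Dayo's branch passes to Dayo's issue by representation.
The 1/4 is divided into 2 equal shares of 1/8 among Zainab, Adaeze.
Zainab is living and takes 1/8.
Adaeze is living and takes 1/8.
Obafemi predeceased; the 1/4 allotted to Obafemi's branch passes to Obafemi's issue by representation.
The 1/4 is divided into 3 equal shares of 1/12 among Gbenga, Segun, Lanre.
Gbenga is living and takes 1/12.
Segun is living and takes 1/12.
Lanre is living and takes 1/12.
Ngozi is living and takes 1/4.

Adaeze 1/8; Gbenga 1/12; Lanre 1/12; Morounke 1/8; Ngozi 1/4; Ronke 1/8; Segun 1/12; Zainab 1/8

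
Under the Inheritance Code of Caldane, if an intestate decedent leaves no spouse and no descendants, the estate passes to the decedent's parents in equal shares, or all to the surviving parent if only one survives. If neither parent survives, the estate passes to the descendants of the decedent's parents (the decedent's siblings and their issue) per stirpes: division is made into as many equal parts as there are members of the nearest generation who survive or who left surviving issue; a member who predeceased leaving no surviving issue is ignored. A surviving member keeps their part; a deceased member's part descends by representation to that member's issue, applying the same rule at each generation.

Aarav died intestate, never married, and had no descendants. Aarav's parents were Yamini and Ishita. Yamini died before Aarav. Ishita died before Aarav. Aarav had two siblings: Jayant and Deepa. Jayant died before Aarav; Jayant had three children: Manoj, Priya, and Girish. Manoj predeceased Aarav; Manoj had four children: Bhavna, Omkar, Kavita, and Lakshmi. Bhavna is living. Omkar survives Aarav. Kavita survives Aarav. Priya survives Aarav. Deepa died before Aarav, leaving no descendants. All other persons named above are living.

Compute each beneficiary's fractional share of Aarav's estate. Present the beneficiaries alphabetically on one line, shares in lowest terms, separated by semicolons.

Bhavna 1/12; Girish 1/3; Kavita 1/12; Lakshmi 1/12; Omkar 1/12; Priya 1/3

Neither parent survives and there are no descendants, so the estate passes to Aarav's siblings and their issue per stirpes.
Deepa left no surviving issue, so that branch lapses and is disregarded.
Jayant's line is the sole branch at this level, so the full 1 passes to Jayant's issue by representation.
The estate is divided into 3 equal shares of 1/3 among Manoj, Priya, Girish.
Manoj predeceased; the 1/3 allotted to Manoj's branch passes to Manoj's issue by representation.
The 1/3 is divided into 4 equal shares of 1/12 among Bhavna, Omkar, Kavita, Lakshmi.
Bhavna is living and takes 1/12.
Omkar is living and takes 1/12.
Kavita is living and takes 1/12.
Lakshmi is living and takes 1/12.
Priya is living and takes 1/3.
Girish is living and takes 1/3.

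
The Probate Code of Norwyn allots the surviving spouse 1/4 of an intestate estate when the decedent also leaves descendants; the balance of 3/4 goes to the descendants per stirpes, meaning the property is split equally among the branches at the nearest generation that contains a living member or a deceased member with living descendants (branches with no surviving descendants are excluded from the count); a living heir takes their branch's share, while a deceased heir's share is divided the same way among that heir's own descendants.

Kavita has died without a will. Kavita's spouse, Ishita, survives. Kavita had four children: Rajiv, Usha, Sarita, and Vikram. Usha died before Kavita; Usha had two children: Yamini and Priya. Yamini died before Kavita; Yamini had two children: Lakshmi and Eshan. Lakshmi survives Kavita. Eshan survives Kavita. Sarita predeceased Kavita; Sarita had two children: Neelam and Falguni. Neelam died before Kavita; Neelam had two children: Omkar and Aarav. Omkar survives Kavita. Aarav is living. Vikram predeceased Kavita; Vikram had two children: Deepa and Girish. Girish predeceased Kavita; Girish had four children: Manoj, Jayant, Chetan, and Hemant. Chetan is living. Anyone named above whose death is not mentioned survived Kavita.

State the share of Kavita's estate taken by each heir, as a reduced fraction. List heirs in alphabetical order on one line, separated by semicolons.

Aarav 3/64; Chetan 3/128; Deepa 3/32; Eshan 3/64; Falguni 3/32; Hemant 3/128; Ishita 1/4; Jayant 3/128; Lakshmi 3/64; Manoj 3/128; Omkar 3/64; Priya 3/32; Rajiv 3/16

Ishita, as surviving spouse, takes 1/4.
The remaining 3/4 passes to Kavita's descendants per stirpes.
The 3/4 is divided into 4 equal shares of 3/16 among Rajiv, Usha, Sarita, Vikram.
Rajiv is living and takes 3/16.
Usha predeceased; the 3/16 allotted to Usha's branch passes to Usha's issue by representation.
The 3/16 is divided into 2 equal shares of 3/32 among Yamini, Priya.
Yamini predeceased; the 3/32 allotted to Yamini's branch passes to Yamini's issue by representation.
The 3/32 is divided into 2 equal shares of 3/64 among Lakshmi, Eshan.
Lakshmi is living and takes 3/64.
Eshan is living and takes 3/64.
Priya is living and takes 3/32.
Sarita predeceased; the 3/16 allotted to Sarita's branch passes to Sarita's issue by representation.
The 3/16 is divided into 2 equal shares of 3/32 among Neelam, Falguni.
Neelam predeceased; the 3/32 allotted to Neelam's branch passes to Neelam's issue by representation.
The 3/32 is divided into 2 equal shares of 3/64 among Omkar, Aarav.
Omkar is living and takes 3/64.
Aarav is living and takes 3/64.
Falguni is living and takes 3/32.
Vikram predeceased; the 3/16 allotted to Vikram's branch passes to Vikram's issue by representation.
The 3/16 is divided into 2 equal shares of 3/32 among Deepa, Girish.
Deepa is living and takes 3/32.
Girish predeceased; the 3/32 allotted to Girish's branch passes to Girish's issue by representation.
The 3/32 is divided into 4 equal shares of 3/128 among Manoj, Jayant, Chetan, Hemant.
Manoj is living and takes 3/128.
Jayant is living and takes 3/128.
Chetan is living and takes 3/128.
Hemant is living and takes 3/128.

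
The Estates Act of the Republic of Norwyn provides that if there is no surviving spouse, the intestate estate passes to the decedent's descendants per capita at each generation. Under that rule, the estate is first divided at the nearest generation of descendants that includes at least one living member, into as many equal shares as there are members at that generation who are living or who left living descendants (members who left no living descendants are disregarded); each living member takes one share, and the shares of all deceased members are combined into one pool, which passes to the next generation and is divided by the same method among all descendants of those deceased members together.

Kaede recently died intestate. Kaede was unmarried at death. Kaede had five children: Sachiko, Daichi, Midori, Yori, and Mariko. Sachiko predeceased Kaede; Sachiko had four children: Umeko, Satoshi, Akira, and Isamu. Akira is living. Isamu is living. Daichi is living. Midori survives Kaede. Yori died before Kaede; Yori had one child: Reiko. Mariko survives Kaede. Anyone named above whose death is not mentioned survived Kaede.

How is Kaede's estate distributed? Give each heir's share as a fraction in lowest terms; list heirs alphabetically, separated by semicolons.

There is no surviving spouse, so the entire estate passes to Kaede's descendants per capita at each generation.
At generation 1 (Sachiko, Daichi, Midori, Yori, Mariko) there are 5 shares of (1)/5 = 1/5 each.
Living: Daichi, Midori, and Mariko — each takes 1/5.
Deceased: Sachiko and Yori. Their combined 2/5 is pooled and carried to generation 2.
At generation 2 (Umeko, Satoshi, Akira, Isamu, Reiko) there are 5 shares of (2/5)/5 = 2/25 each.
Living: Umeko, Satoshi, Akira, Isamu, and Reiko — each takes 2/25.

Akira 2/25; Daichi 1/5; Isamu 2/25; Mariko 1/5; Midori 1/5; Reiko 2/25; Satoshi 2/25; Umeko 2/25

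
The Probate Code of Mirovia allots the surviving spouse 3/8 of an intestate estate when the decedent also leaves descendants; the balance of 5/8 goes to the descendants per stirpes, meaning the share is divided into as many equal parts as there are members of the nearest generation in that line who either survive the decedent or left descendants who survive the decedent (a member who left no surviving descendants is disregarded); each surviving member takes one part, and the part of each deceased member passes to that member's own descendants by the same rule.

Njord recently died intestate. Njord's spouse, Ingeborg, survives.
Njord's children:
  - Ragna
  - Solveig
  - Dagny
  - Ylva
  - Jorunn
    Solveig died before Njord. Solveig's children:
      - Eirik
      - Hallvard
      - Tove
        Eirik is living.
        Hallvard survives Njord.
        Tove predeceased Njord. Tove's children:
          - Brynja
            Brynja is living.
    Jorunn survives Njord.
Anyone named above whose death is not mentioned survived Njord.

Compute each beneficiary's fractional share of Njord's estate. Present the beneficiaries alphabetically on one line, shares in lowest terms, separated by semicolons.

Ingeborg, as surviving spouse, takes 3/8.
The remaining 5/8 passes to Njord's descendants per stirpes.
The 5/8 is divided into 5 equal shares of 1/8 among Ragna, Solveig, Dagny, Ylva, Jorunn.
Ragna is living and takes 1/8.
Solveig predeceased; the 1/8 allotted to Solveig's branch passes to Solveig's issue by representation.
The 1/8 is divided into 3 equal shares of 1/24 among Eirik, Hallvard, Tove.
Eirik is living and takes 1/24.
Hallvard is living and takes 1/24.
Tove predeceased; the 1/24 allotted to Tove's branch passes to Tove's issue by representation.
Brynja is the sole taker at this level and receives the full 1/24.
Dagny is living and takes 1/8.
Ylva is living and takes 1/8.
Jorunn is living and takes 1/8.

Brynja 1/24; Dagny 1/8; Eirik 1/24; Hallvard 1/24; Ingeborg 3/8; Jorunn 1/8; Ragna 1/8; Ylva 1/8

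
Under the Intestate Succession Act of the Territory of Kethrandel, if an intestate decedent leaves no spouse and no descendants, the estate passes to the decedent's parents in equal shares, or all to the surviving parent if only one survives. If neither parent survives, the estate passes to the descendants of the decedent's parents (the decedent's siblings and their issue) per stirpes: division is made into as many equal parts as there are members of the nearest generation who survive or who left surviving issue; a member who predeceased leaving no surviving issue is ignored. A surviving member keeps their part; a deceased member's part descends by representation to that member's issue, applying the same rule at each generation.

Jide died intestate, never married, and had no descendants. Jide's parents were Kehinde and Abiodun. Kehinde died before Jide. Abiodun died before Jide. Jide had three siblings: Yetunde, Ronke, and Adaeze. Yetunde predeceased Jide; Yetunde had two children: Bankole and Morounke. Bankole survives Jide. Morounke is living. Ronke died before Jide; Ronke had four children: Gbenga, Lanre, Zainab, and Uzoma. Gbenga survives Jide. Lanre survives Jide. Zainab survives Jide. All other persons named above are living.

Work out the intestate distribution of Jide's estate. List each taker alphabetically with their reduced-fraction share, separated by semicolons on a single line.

Adaeze 1/3; Bankole 1/6; Gbenga 1/12; Lanre 1/12; Morounke 1/6; Uzoma 1/12; Zainab 1/12

Neither parent survives and there are no descendants, so the estate passes to Jide's siblings and their issue per stirpes.
The estate is divided into 3 equal shares of 1/3 among Yetunde, Ronke, Adaeze.
Yetunde predeceased; the 1/3 allotted to Yetunde's branch passes to Yetunde's issue by representation.
The 1/3 is divided into 2 equal shares of 1/6 among Bankole, Morounke.
Bankole is living and takes 1/6.
Morounke is living and takes 1/6.
Ronke predeceased; the 1/3 allotted to Ronke's branch passes to Ronke's issue by representation.
The 1/3 is divided into 4 equal shares of 1/12 among Gbenga, Lanre, Zainab, Uzoma.
Gbenga is living and takes 1/12.
Lanre is living and takes 1/12.
Zainab is living and takes 1/12.
Uzoma is living and takes 1/12.
Adaeze is living and takes 1/3.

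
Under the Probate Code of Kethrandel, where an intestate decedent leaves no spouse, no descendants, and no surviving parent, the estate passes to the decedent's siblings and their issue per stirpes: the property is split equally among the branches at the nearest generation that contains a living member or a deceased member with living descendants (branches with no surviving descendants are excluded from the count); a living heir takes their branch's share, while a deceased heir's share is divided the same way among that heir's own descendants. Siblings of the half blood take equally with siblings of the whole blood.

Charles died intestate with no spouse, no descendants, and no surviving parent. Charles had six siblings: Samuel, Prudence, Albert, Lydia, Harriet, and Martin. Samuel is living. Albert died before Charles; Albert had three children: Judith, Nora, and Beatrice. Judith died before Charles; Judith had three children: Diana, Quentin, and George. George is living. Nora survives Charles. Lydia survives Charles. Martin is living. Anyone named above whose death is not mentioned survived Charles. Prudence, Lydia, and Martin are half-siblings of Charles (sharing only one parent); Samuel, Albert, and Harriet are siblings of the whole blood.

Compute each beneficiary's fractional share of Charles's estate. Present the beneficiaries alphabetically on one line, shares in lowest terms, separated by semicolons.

No spouse, descendants, or parent survives, so the estate passes to Charles's siblings per stirpes.
Half-blood and whole-blood siblings take equally under the stated rule.
The estate is divided into 6 equal shares of 1/6 among Samuel, Prudence, Albert, Lydia, Harriet, Martin.
Samuel is living and takes 1/6.
Prudence is living and takes 1/6.
Albert predeceased; the 1/6 allotted to Albert's branch passes to Albert's issue by representation.
The 1/6 is divided into 3 equal shares of 1/18 among Judith, Nora, Beatrice.
Judith predeceased; the 1/18 allotted to Judith's branch passes to Judith's issue by representation.
The 1/18 is divided into 3 equal shares of 1/54 among Diana, Quentin, George.
Diana is living and takes 1/54.
Quentin is living and takes 1/54.
George is living and takes 1/54.
Nora is living and takes 1/18.
Beatrice is living and takes 1/18.
Lydia is living and takes 1/6.
Harriet is living and takes 1/6.
Martin is living and takes 1/6.

Beatrice 1/18; Diana 1/54; George 1/54; Harriet 1/6; Lydia 1/6; Martin 1/6; Nora 1/18; Prudence 1/6; Quentin 1/54; Samuel 1/6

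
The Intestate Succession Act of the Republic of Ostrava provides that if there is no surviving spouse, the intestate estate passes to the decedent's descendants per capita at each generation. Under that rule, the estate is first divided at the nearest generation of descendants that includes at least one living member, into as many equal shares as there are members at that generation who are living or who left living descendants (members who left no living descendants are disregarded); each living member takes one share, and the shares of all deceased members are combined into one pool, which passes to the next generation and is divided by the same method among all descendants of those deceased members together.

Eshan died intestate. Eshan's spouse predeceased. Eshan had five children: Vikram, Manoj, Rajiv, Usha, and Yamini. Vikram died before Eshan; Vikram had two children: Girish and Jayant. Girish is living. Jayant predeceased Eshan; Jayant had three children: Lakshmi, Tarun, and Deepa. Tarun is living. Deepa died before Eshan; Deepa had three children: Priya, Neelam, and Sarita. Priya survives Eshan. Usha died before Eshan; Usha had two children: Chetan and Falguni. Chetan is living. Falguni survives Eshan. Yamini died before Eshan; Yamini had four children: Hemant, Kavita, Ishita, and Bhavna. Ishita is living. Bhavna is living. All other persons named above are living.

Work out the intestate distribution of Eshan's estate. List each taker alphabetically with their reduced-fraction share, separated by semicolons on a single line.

Bhavna 3/40; Chetan 3/40; Falguni 3/40; Girish 3/40; Hemant 3/40; Ishita 3/40; Kavita 3/40; Lakshmi 1/40; Manoj 1/5; Neelam 1/120; Priya 1/120; Rajiv 1/5; Sarita 1/120; Tarun 1/40

There is no surviving spouse, so the entire estate passes to Eshan's descendants per capita at each generation.
At generation 1 (Vikram, Manoj, Rajiv, Usha, Yamini) there are 5 shares of (1)/5 = 1/5 each.
Living: Manoj and Rajiv — each takes 1/5.
Deceased: Vikram, Usha, and Yamini. Their combined 3/5 is pooled and carried to generation 2.
At generation 2 (Girish, Jayant, Chetan, Falguni, Hemant, Kavita, Ishita, Bhavna) there are 8 shares of (3/5)/8 = 3/40 each.
Living: Girish, Chetan, Falguni, Hemant, Kavita, Ishita, and Bhavna — each takes 3/40.
Deceased: Jayant. That 3/40 share is carried to generation 3.
At generation 3 (Lakshmi, Tarun, Deepa) there are 3 shares of (3/40)/3 = 1/40 each.
Living: Lakshmi and Tarun — each takes 1/40.
Deceased: Deepa. That 1/40 share is carried to generation 4.
At generation 4 (Priya, Neelam, Sarita) there are 3 shares of (1/40)/3 = 1/120 each.
Living: Priya, Neelam, and Sarita — each takes 1/120.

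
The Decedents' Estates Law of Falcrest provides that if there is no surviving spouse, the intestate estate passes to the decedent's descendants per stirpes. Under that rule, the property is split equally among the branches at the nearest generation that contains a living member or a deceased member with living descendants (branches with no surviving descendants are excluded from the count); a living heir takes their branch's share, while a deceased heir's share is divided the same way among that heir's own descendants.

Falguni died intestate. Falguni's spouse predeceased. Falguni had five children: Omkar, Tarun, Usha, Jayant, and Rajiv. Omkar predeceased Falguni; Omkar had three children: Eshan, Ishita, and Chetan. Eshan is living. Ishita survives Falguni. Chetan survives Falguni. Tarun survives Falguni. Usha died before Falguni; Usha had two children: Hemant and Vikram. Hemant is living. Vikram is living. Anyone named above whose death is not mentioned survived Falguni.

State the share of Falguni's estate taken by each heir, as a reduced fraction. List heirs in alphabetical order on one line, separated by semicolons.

There is no surviving spouse, so the entire estate passes to Falguni's descendants per stirpes.
The estate is divided into 5 equal shares of 1/5 among Omkar, Tarun, Usha, Jayant, Rajiv.
Omkar predeceased; the 1/5 allotted to Omkar's branch passes to Omkar's issue by representation.
The 1/5 is divided into 3 equal shares of 1/15 among Eshan, Ishita, Chetan.
Eshan is living and takes 1/15.
Ishita is living and takes 1/15.
Chetan is living and takes 1/15.
Tarun is living and takes 1/5.
Usha predeceased; the 1/5 allotted to Usha's branch passes to Usha's issue by representation.
The 1/5 is divided into 2 equal shares of 1/10 among Hemant, Vikram.
Hemant is living and takes 1/10.
Vikram is living and takes 1/10.
Jayant is living and takes 1/5.
Rajiv is living and takes 1/5.

Chetan 1/15; Eshan 1/15; Hemant 1/10; Ishita 1/15; Jayant 1/5; Rajiv 1/5; Tarun 1/5; Vikram 1/10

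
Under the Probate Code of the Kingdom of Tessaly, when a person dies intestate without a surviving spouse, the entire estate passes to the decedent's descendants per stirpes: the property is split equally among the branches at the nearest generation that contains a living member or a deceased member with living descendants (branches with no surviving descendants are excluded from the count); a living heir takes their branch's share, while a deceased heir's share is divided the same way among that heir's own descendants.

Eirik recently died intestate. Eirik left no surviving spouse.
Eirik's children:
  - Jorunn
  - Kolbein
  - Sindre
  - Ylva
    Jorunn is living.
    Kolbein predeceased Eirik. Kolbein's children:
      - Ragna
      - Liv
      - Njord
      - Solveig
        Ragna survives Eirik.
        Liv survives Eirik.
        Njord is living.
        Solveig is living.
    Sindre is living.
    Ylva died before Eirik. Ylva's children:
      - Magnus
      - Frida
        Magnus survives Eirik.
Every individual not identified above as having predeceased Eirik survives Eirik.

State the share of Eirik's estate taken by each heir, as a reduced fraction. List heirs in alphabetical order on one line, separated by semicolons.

There is no surviving spouse, so the entire estate passes to Eirik's descendants per stirpes.
The estate is divided into 4 equal shares of 1/4 among Jorunn, Kolbein, Sindre, Ylva.
Jorunn is living and takes 1/4.
Kolbein predeceased; the 1/4 allotted to Kolbein's branch passes to Kolbein's issue by representation.
The 1/4 is divided into 4 equal shares of 1/16 among Ragna, Liv, Njord, Solveig.
Ragna is living and takes 1/16.
Liv is living and takes 1/16.
Njord is living and takes 1/16.
Solveig is living and takes 1/16.
Sindre is living and takes 1/4.
Ylva predeceased; the 1/4 allotted to Ylva's branch passes to Ylva's issue by representation.
The 1/4 is divided into 2 equal shares of 1/8 among Magnus, Frida.
Magnus is living and takes 1/8.
Frida is living and takes 1/8.

Frida 1/8; Jorunn 1/4; Liv 1/16; Magnus 1/8; Njord 1/16; Ragna 1/16; Sindre 1/4; Solveig 1/16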